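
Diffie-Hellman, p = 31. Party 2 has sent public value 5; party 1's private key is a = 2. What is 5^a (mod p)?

Shared key K = 5^2 mod 31.
5^1 ≡ 5 (mod 31)
5^2 = (5^1)^2 ≡ 5^2 = 25 ≡ 25 (mod 31)

25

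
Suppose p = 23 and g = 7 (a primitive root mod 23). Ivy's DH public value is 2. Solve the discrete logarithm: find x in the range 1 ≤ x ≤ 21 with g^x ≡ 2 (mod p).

14

Try successive powers of 7 modulo 23:
7^1 ≡ 7
7^2 ≡ 3
7^3 ≡ 21
7^4 ≡ 9
7^5 ≡ 17
7^6 ≡ 4
7^7 ≡ 5
7^8 ≡ 12
7^9 ≡ 15
7^10 ≡ 13
7^11 ≡ 22
7^12 ≡ 16
7^13 ≡ 20
7^14 ≡ 2
Found: x = 14.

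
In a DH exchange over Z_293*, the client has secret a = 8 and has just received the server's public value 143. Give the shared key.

126

Shared key K = 143^8 mod 293.
143^1 ≡ 143 (mod 293)
143^2 = (143^1)^2 ≡ 143^2 = 20449 ≡ 232 (mod 293)
143^4 = (143^2)^2 ≡ 232^2 = 53824 ≡ 205 (mod 293)
143^8 = (143^4)^2 ≡ 205^2 = 42025 ≡ 126 (mod 293)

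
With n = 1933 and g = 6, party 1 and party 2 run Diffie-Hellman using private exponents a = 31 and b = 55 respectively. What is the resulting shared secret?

Party 2 sends B = g^b mod n = 6^55 mod 1933.
6^1 ≡ 6 (mod 1933)
6^2 = (6^1)^2 ≡ 6^2 = 36 ≡ 36 (mod 1933)
6^4 = (6^2)^2 ≡ 36^2 = 1296 ≡ 1296 (mod 1933)
6^8 = (6^4)^2 ≡ 1296^2 = 1679616 ≡ 1772 (mod 1933)
6^16 = (6^8)^2 ≡ 1772^2 = 3139984 ≡ 792 (mod 1933)
6^32 = (6^16)^2 ≡ 792^2 = 627264 ≡ 972 (mod 1933)
6^55 = 6^32 · 6^16 · 6^4 · 6^2 · 6^1 ≡ 972 · 792 · 1296 · 36 · 6 ≡ 1027 (mod 1933).
So B = 1027. Party 1 then computes K = B^a mod n = 1027^31 mod 1933.
1027^1 ≡ 1027 (mod 1933)
1027^2 = (1027^1)^2 ≡ 1027^2 = 1054729 ≡ 1244 (mod 1933)
1027^4 = (1027^2)^2 ≡ 1244^2 = 1547536 ≡ 1136 (mod 1933)
1027^8 = (1027^4)^2 ≡ 1136^2 = 1290496 ≡ 1185 (mod 1933)
1027^16 = (1027^8)^2 ≡ 1185^2 = 1404225 ≡ 867 (mod 1933)
1027^31 = 1027^16 · 1027^8 · 1027^4 · 1027^2 · 1027^1 ≡ 867 · 1185 · 1136 · 1244 · 1027 ≡ 1865 (mod 1933).

1865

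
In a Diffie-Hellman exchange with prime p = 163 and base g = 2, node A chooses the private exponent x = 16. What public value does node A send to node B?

Public value = 2^16 (mod 163).
2^1 ≡ 2 (mod 163)
2^2 = (2^1)^2 ≡ 2^2 = 4 ≡ 4 (mod 163)
2^4 = (2^2)^2 ≡ 4^2 = 16 ≡ 16 (mod 163)
2^8 = (2^4)^2 ≡ 16^2 = 256 ≡ 93 (mod 163)
2^16 = (2^8)^2 ≡ 93^2 = 8649 ≡ 10 (mod 163)

10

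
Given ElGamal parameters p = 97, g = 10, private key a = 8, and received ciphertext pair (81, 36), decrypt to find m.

Shared mask s = c₁^a mod p = 81^8 mod 97.
81^1 ≡ 81 (mod 97)
81^2 = (81^1)^2 ≡ 81^2 = 6561 ≡ 62 (mod 97)
81^4 = (81^2)^2 ≡ 62^2 = 3844 ≡ 61 (mod 97)
81^8 = (81^4)^2 ≡ 61^2 = 3721 ≡ 35 (mod 97)
So s = 35; s⁻¹ ≡ 61 (mod 97).
m = c₂ · s⁻¹ mod 97 = 36 · 61 mod 97 = 62.

62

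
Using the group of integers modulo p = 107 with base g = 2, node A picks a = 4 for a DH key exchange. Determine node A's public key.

16

Public value = 2^4 mod 107.
2^1 ≡ 2 (mod 107)
2^2 = (2^1)^2 ≡ 2^2 = 4 ≡ 4 (mod 107)
2^4 = (2^2)^2 ≡ 4^2 = 16 ≡ 16 (mod 107)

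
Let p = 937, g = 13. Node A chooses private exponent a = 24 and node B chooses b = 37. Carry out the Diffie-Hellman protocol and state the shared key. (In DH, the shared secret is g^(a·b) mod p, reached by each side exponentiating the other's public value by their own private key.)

322

Node B sends B = g^b mod p = 13^37 mod 937.
13^1 ≡ 13 (mod 937)
13^2 = (13^1)^2 ≡ 13^2 = 169 ≡ 169 (mod 937)
13^4 = (13^2)^2 ≡ 169^2 = 28561 ≡ 451 (mod 937)
13^8 = (13^4)^2 ≡ 451^2 = 203401 ≡ 72 (mod 937)
13^16 = (13^8)^2 ≡ 72^2 = 5184 ≡ 499 (mod 937)
13^32 = (13^16)^2 ≡ 499^2 = 249001 ≡ 696 (mod 937)
13^37 = 13^32 · 13^4 · 13^1 ≡ 696 · 451 · 13 ≡ 13 (mod 937).
So B = 13. Node A then computes K = B^a mod p = 13^24 mod 937.
13^1 ≡ 13 (mod 937)
13^2 = (13^1)^2 ≡ 13^2 = 169 ≡ 169 (mod 937)
13^4 = (13^2)^2 ≡ 169^2 = 28561 ≡ 451 (mod 937)
13^8 = (13^4)^2 ≡ 451^2 = 203401 ≡ 72 (mod 937)
13^16 = (13^8)^2 ≡ 72^2 = 5184 ≡ 499 (mod 937)
13^24 = 13^16 · 13^8 ≡ 499 · 72 ≡ 322 (mod 937).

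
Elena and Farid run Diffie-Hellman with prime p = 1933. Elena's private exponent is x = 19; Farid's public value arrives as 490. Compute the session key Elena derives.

Shared key K = 490^19 mod 1933.
490^1 ≡ 490 (mod 1933)
490^2 = (490^1)^2 ≡ 490^2 = 240100 ≡ 408 (mod 1933)
490^4 = (490^2)^2 ≡ 408^2 = 166464 ≡ 226 (mod 1933)
490^8 = (490^4)^2 ≡ 226^2 = 51076 ≡ 818 (mod 1933)
490^16 = (490^8)^2 ≡ 818^2 = 669124 ≡ 306 (mod 1933)
490^19 = 490^16 · 490^2 · 490^1 ≡ 306 · 408 · 490 ≡ 1869 (mod 1933).

1869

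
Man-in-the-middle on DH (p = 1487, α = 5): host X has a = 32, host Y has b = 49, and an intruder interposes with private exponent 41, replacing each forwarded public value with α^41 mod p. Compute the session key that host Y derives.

1026

Host Y receives an intruder's public value M = 5^41 mod 1487 instead of the honest one.
5^1 ≡ 5 (mod 1487)
5^2 = (5^1)^2 ≡ 5^2 = 25 ≡ 25 (mod 1487)
5^4 = (5^2)^2 ≡ 25^2 = 625 ≡ 625 (mod 1487)
5^8 = (5^4)^2 ≡ 625^2 = 390625 ≡ 1031 (mod 1487)
5^16 = (5^8)^2 ≡ 1031^2 = 1062961 ≡ 1243 (mod 1487)
5^32 = (5^16)^2 ≡ 1243^2 = 1545049 ≡ 56 (mod 1487)
5^41 = 5^32 · 5^8 · 5^1 ≡ 56 · 1031 · 5 ≡ 202 (mod 1487).
So M = 202. Host Y computes K = M^49 mod 1487.
202^1 ≡ 202 (mod 1487)
202^2 = (202^1)^2 ≡ 202^2 = 40804 ≡ 655 (mod 1487)
202^4 = (202^2)^2 ≡ 655^2 = 429025 ≡ 769 (mod 1487)
202^8 = (202^4)^2 ≡ 769^2 = 591361 ≡ 1022 (mod 1487)
202^16 = (202^8)^2 ≡ 1022^2 = 1044484 ≡ 610 (mod 1487)
202^32 = (202^16)^2 ≡ 610^2 = 372100 ≡ 350 (mod 1487)
202^49 = 202^32 · 202^16 · 202^1 ≡ 350 · 610 · 202 ≡ 1026 (mod 1487).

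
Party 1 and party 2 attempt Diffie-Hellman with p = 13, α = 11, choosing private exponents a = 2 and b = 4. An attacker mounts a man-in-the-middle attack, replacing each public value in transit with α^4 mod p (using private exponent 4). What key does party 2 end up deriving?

Party 2 receives an attacker's public value M = 11^4 mod 13 instead of the honest one.
11^1 ≡ 11 (mod 13)
11^2 = (11^1)^2 ≡ 11^2 = 121 ≡ 4 (mod 13)
11^4 = (11^2)^2 ≡ 4^2 = 16 ≡ 3 (mod 13)
So M = 3. Party 2 computes K = M^4 mod 13.
3^1 ≡ 3 (mod 13)
3^2 = (3^1)^2 ≡ 3^2 = 9 ≡ 9 (mod 13)
3^4 = (3^2)^2 ≡ 9^2 = 81 ≡ 3 (mod 13)

3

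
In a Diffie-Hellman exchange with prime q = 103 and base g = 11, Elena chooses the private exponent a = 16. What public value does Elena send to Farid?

52

Public value = 11^16 mod 103.
11^1 ≡ 11 (mod 103)
11^2 = (11^1)^2 ≡ 11^2 = 121 ≡ 18 (mod 103)
11^4 = (11^2)^2 ≡ 18^2 = 324 ≡ 15 (mod 103)
11^8 = (11^4)^2 ≡ 15^2 = 225 ≡ 19 (mod 103)
11^16 = (11^8)^2 ≡ 19^2 = 361 ≡ 52 (mod 103)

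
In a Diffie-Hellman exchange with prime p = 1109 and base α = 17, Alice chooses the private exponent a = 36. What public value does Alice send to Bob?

897

Public value = 17^36 (mod 1109).
17^1 ≡ 17 (mod 1109)
17^2 = (17^1)^2 ≡ 17^2 = 289 ≡ 289 (mod 1109)
17^4 = (17^2)^2 ≡ 289^2 = 83521 ≡ 346 (mod 1109)
17^8 = (17^4)^2 ≡ 346^2 = 119716 ≡ 1053 (mod 1109)
17^16 = (17^8)^2 ≡ 1053^2 = 1108809 ≡ 918 (mod 1109)
17^32 = (17^16)^2 ≡ 918^2 = 842724 ≡ 993 (mod 1109)
17^36 = 17^32 · 17^4 ≡ 993 · 346 ≡ 897 (mod 1109).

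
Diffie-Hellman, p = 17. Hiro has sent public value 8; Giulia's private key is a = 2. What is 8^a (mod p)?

Shared key K = 8^2 mod 17.
8^1 ≡ 8 (mod 17)
8^2 = (8^1)^2 ≡ 8^2 = 64 ≡ 13 (mod 17)

13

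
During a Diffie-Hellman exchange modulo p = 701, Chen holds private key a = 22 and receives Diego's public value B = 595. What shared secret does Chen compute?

380

Shared key K = 595^22 mod 701.
595^1 ≡ 595 (mod 701)
595^2 = (595^1)^2 ≡ 595^2 = 354025 ≡ 20 (mod 701)
595^4 = (595^2)^2 ≡ 20^2 = 400 ≡ 400 (mod 701)
595^8 = (595^4)^2 ≡ 400^2 = 160000 ≡ 172 (mod 701)
595^16 = (595^8)^2 ≡ 172^2 = 29584 ≡ 142 (mod 701)
595^22 = 595^16 · 595^4 · 595^2 ≡ 142 · 400 · 20 ≡ 380 (mod 701).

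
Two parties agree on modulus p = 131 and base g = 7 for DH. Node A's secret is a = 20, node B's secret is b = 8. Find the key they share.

52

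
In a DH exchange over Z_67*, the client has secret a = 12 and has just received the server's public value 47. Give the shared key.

Shared key K = 47^12 mod 67.
47^1 ≡ 47 (mod 67)
47^2 = (47^1)^2 ≡ 47^2 = 2209 ≡ 65 (mod 67)
47^4 = (47^2)^2 ≡ 65^2 = 4225 ≡ 4 (mod 67)
47^8 = (47^4)^2 ≡ 4^2 = 16 ≡ 16 (mod 67)
47^12 = 47^8 · 47^4 ≡ 16 · 4 ≡ 64 (mod 67).

64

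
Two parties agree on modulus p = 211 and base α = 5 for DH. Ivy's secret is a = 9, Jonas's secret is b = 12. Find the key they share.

125

Ivy sends A = α^a mod p = 5^9 mod 211.
5^1 ≡ 5 (mod 211)
5^2 = (5^1)^2 ≡ 5^2 = 25 ≡ 25 (mod 211)
5^4 = (5^2)^2 ≡ 25^2 = 625 ≡ 203 (mod 211)
5^8 = (5^4)^2 ≡ 203^2 = 41209 ≡ 64 (mod 211)
5^9 = 5^8 · 5^1 ≡ 64 · 5 ≡ 109 (mod 211).
So A = 109. Jonas then computes K = A^b mod p = 109^12 mod 211.
109^1 ≡ 109 (mod 211)
109^2 = (109^1)^2 ≡ 109^2 = 11881 ≡ 65 (mod 211)
109^4 = (109^2)^2 ≡ 65^2 = 4225 ≡ 5 (mod 211)
109^8 = (109^4)^2 ≡ 5^2 = 25 ≡ 25 (mod 211)
109^12 = 109^8 · 109^4 ≡ 25 · 5 ≡ 125 (mod 211).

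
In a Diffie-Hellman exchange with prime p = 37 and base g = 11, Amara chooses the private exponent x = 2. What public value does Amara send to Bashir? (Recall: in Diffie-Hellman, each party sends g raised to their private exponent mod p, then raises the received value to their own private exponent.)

10

Public value = 11^2 (mod 37).
11^1 ≡ 11 (mod 37)
11^2 = (11^1)^2 ≡ 11^2 = 121 ≡ 10 (mod 37)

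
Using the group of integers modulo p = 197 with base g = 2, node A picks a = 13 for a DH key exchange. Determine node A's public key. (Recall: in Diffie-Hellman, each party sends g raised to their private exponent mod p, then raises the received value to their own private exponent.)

Public value = 2^13 mod 197.
2^1 ≡ 2 (mod 197)
2^2 = (2^1)^2 ≡ 2^2 = 4 ≡ 4 (mod 197)
2^4 = (2^2)^2 ≡ 4^2 = 16 ≡ 16 (mod 197)
2^8 = (2^4)^2 ≡ 16^2 = 256 ≡ 59 (mod 197)
2^13 = 2^8 · 2^4 · 2^1 ≡ 59 · 16 · 2 ≡ 115 (mod 197).

115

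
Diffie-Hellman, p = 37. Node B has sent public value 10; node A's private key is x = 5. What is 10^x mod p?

Shared key K = 10^5 mod 37.
10^1 ≡ 10 (mod 37)
10^2 = (10^1)^2 ≡ 10^2 = 100 ≡ 26 (mod 37)
10^4 = (10^2)^2 ≡ 26^2 = 676 ≡ 10 (mod 37)
10^5 = 10^4 · 10^1 ≡ 10 · 10 ≡ 26 (mod 37).

26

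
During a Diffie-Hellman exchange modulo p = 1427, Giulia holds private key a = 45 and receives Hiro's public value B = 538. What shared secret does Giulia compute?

1355

Shared key K = 538^45 mod 1427.
538^1 ≡ 538 (mod 1427)
538^2 = (538^1)^2 ≡ 538^2 = 289444 ≡ 1190 (mod 1427)
538^4 = (538^2)^2 ≡ 1190^2 = 1416100 ≡ 516 (mod 1427)
538^8 = (538^4)^2 ≡ 516^2 = 266256 ≡ 834 (mod 1427)
538^16 = (538^8)^2 ≡ 834^2 = 695556 ≡ 607 (mod 1427)
538^32 = (538^16)^2 ≡ 607^2 = 368449 ≡ 283 (mod 1427)
538^45 = 538^32 · 538^8 · 538^4 · 538^1 ≡ 283 · 834 · 516 · 538 ≡ 1355 (mod 1427).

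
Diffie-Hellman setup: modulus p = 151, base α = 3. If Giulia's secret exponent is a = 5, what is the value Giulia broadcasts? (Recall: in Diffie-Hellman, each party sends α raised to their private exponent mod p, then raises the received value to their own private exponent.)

92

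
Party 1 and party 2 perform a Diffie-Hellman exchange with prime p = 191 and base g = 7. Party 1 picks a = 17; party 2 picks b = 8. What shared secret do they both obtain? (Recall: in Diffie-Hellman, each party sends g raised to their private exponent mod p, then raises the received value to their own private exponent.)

Party 1 sends A = g^a mod p = 7^17 mod 191.
7^1 ≡ 7 (mod 191)
7^2 = (7^1)^2 ≡ 7^2 = 49 ≡ 49 (mod 191)
7^4 = (7^2)^2 ≡ 49^2 = 2401 ≡ 109 (mod 191)
7^8 = (7^4)^2 ≡ 109^2 = 11881 ≡ 39 (mod 191)
7^16 = (7^8)^2 ≡ 39^2 = 1521 ≡ 184 (mod 191)
7^17 = 7^16 · 7^1 ≡ 184 · 7 ≡ 142 (mod 191).
So A = 142. Party 2 then computes K = A^b mod p = 142^8 mod 191.
142^1 ≡ 142 (mod 191)
142^2 = (142^1)^2 ≡ 142^2 = 20164 ≡ 109 (mod 191)
142^4 = (142^2)^2 ≡ 109^2 = 11881 ≡ 39 (mod 191)
142^8 = (142^4)^2 ≡ 39^2 = 1521 ≡ 184 (mod 191)

184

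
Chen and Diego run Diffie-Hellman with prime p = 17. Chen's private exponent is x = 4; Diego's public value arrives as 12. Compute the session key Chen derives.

Shared key K = 12^4 mod 17.
12^1 ≡ 12 (mod 17)
12^2 = (12^1)^2 ≡ 12^2 = 144 ≡ 8 (mod 17)
12^4 = (12^2)^2 ≡ 8^2 = 64 ≡ 13 (mod 17)

13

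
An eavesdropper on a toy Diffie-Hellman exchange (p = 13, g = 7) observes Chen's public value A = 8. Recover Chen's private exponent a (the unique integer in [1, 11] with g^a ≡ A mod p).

9

Try successive powers of 7 modulo 13:
7^1 ≡ 7
7^2 ≡ 10
7^3 ≡ 5
7^4 ≡ 9
7^5 ≡ 11
7^6 ≡ 12
7^7 ≡ 6
7^8 ≡ 3
7^9 ≡ 8
Found: a = 9.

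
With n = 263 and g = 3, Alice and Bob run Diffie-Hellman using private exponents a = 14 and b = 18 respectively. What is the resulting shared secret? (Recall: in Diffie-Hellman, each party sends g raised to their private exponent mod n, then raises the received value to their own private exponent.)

48

Alice sends A = g^a mod n = 3^14 mod 263.
3^1 ≡ 3 (mod 263)
3^2 = (3^1)^2 ≡ 3^2 = 9 ≡ 9 (mod 263)
3^4 = (3^2)^2 ≡ 9^2 = 81 ≡ 81 (mod 263)
3^8 = (3^4)^2 ≡ 81^2 = 6561 ≡ 249 (mod 263)
3^14 = 3^8 · 3^4 · 3^2 ≡ 249 · 81 · 9 ≡ 51 (mod 263).
So A = 51. Bob then computes K = A^b mod n = 51^18 mod 263.
51^1 ≡ 51 (mod 263)
51^2 = (51^1)^2 ≡ 51^2 = 2601 ≡ 234 (mod 263)
51^4 = (51^2)^2 ≡ 234^2 = 54756 ≡ 52 (mod 263)
51^8 = (51^4)^2 ≡ 52^2 = 2704 ≡ 74 (mod 263)
51^16 = (51^8)^2 ≡ 74^2 = 5476 ≡ 216 (mod 263)
51^18 = 51^16 · 51^2 ≡ 216 · 234 ≡ 48 (mod 263).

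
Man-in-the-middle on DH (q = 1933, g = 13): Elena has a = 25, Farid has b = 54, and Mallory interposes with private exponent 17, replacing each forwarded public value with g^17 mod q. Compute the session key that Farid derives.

Farid receives Mallory's public value M = 13^17 mod 1933 instead of the honest one.
13^1 ≡ 13 (mod 1933)
13^2 = (13^1)^2 ≡ 13^2 = 169 ≡ 169 (mod 1933)
13^4 = (13^2)^2 ≡ 169^2 = 28561 ≡ 1499 (mod 1933)
13^8 = (13^4)^2 ≡ 1499^2 = 2247001 ≡ 855 (mod 1933)
13^16 = (13^8)^2 ≡ 855^2 = 731025 ≡ 351 (mod 1933)
13^17 = 13^16 · 13^1 ≡ 351 · 13 ≡ 697 (mod 1933).
So M = 697. Farid computes K = M^54 mod 1933.
697^1 ≡ 697 (mod 1933)
697^2 = (697^1)^2 ≡ 697^2 = 485809 ≡ 626 (mod 1933)
697^4 = (697^2)^2 ≡ 626^2 = 391876 ≡ 1410 (mod 1933)
697^8 = (697^4)^2 ≡ 1410^2 = 1988100 ≡ 976 (mod 1933)
697^16 = (697^8)^2 ≡ 976^2 = 952576 ≡ 1540 (mod 1933)
697^32 = (697^16)^2 ≡ 1540^2 = 2371600 ≡ 1742 (mod 1933)
697^54 = 697^32 · 697^16 · 697^4 · 697^2 ≡ 1742 · 1540 · 1410 · 626 ≡ 1644 (mod 1933).

1644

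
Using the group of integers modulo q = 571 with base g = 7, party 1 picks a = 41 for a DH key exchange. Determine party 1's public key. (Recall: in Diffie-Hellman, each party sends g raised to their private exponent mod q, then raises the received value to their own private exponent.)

Public value = 7^41 mod 571.
7^1 ≡ 7 (mod 571)
7^2 = (7^1)^2 ≡ 7^2 = 49 ≡ 49 (mod 571)
7^4 = (7^2)^2 ≡ 49^2 = 2401 ≡ 117 (mod 571)
7^8 = (7^4)^2 ≡ 117^2 = 13689 ≡ 556 (mod 571)
7^16 = (7^8)^2 ≡ 556^2 = 309136 ≡ 225 (mod 571)
7^32 = (7^16)^2 ≡ 225^2 = 50625 ≡ 377 (mod 571)
7^41 = 7^32 · 7^8 · 7^1 ≡ 377 · 556 · 7 ≡ 385 (mod 571).

385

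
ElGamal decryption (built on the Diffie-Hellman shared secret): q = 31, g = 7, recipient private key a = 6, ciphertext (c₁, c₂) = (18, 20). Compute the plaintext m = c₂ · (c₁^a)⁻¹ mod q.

9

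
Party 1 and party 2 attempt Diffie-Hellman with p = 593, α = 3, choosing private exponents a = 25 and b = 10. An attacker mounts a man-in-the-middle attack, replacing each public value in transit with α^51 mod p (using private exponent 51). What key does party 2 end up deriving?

Party 2 receives an attacker's public value M = 3^51 mod 593 instead of the honest one.
3^1 ≡ 3 (mod 593)
3^2 = (3^1)^2 ≡ 3^2 = 9 ≡ 9 (mod 593)
3^4 = (3^2)^2 ≡ 9^2 = 81 ≡ 81 (mod 593)
3^8 = (3^4)^2 ≡ 81^2 = 6561 ≡ 38 (mod 593)
3^16 = (3^8)^2 ≡ 38^2 = 1444 ≡ 258 (mod 593)
3^32 = (3^16)^2 ≡ 258^2 = 66564 ≡ 148 (mod 593)
3^51 = 3^32 · 3^16 · 3^2 · 3^1 ≡ 148 · 258 · 9 · 3 ≡ 334 (mod 593).
So M = 334. Party 2 computes K = M^10 mod 593.
334^1 ≡ 334 (mod 593)
334^2 = (334^1)^2 ≡ 334^2 = 111556 ≡ 72 (mod 593)
334^4 = (334^2)^2 ≡ 72^2 = 5184 ≡ 440 (mod 593)
334^8 = (334^4)^2 ≡ 440^2 = 193600 ≡ 282 (mod 593)
334^10 = 334^8 · 334^2 ≡ 282 · 72 ≡ 142 (mod 593).

142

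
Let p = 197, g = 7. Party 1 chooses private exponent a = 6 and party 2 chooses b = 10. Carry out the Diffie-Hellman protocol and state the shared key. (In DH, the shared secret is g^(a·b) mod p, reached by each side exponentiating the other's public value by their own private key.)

81

Party 2 sends B = g^b mod p = 7^10 mod 197.
7^1 ≡ 7 (mod 197)
7^2 = (7^1)^2 ≡ 7^2 = 49 ≡ 49 (mod 197)
7^4 = (7^2)^2 ≡ 49^2 = 2401 ≡ 37 (mod 197)
7^8 = (7^4)^2 ≡ 37^2 = 1369 ≡ 187 (mod 197)
7^10 = 7^8 · 7^2 ≡ 187 · 49 ≡ 101 (mod 197).
So B = 101. Party 1 then computes K = B^a mod p = 101^6 mod 197.
101^1 ≡ 101 (mod 197)
101^2 = (101^1)^2 ≡ 101^2 = 10201 ≡ 154 (mod 197)
101^4 = (101^2)^2 ≡ 154^2 = 23716 ≡ 76 (mod 197)
101^6 = 101^4 · 101^2 ≡ 76 · 154 ≡ 81 (mod 197).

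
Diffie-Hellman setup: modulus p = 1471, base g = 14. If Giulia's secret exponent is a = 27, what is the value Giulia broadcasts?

1169

Public value = 14^27 mod 1471.
14^1 ≡ 14 (mod 1471)
14^2 = (14^1)^2 ≡ 14^2 = 196 ≡ 196 (mod 1471)
14^4 = (14^2)^2 ≡ 196^2 = 38416 ≡ 170 (mod 1471)
14^8 = (14^4)^2 ≡ 170^2 = 28900 ≡ 951 (mod 1471)
14^16 = (14^8)^2 ≡ 951^2 = 904401 ≡ 1207 (mod 1471)
14^27 = 14^16 · 14^8 · 14^2 · 14^1 ≡ 1207 · 951 · 196 · 14 ≡ 1169 (mod 1471).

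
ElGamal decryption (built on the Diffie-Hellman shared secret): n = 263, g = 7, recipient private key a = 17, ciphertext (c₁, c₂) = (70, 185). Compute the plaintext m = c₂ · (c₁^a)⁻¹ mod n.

Shared mask s = c₁^a mod n = 70^17 mod 263.
70^1 ≡ 70 (mod 263)
70^2 = (70^1)^2 ≡ 70^2 = 4900 ≡ 166 (mod 263)
70^4 = (70^2)^2 ≡ 166^2 = 27556 ≡ 204 (mod 263)
70^8 = (70^4)^2 ≡ 204^2 = 41616 ≡ 62 (mod 263)
70^16 = (70^8)^2 ≡ 62^2 = 3844 ≡ 162 (mod 263)
70^17 = 70^16 · 70^1 ≡ 162 · 70 ≡ 31 (mod 263).
So s = 31; s⁻¹ ≡ 17 (mod 263).
m = c₂ · s⁻¹ mod 263 = 185 · 17 mod 263 = 252.

252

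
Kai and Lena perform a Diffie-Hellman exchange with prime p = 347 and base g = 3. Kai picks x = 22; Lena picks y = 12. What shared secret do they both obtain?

Lena sends B = g^y mod p = 3^12 mod 347.
3^1 ≡ 3 (mod 347)
3^2 = (3^1)^2 ≡ 3^2 = 9 ≡ 9 (mod 347)
3^4 = (3^2)^2 ≡ 9^2 = 81 ≡ 81 (mod 347)
3^8 = (3^4)^2 ≡ 81^2 = 6561 ≡ 315 (mod 347)
3^12 = 3^8 · 3^4 ≡ 315 · 81 ≡ 184 (mod 347).
So B = 184. Kai then computes K = B^x mod p = 184^22 mod 347.
184^1 ≡ 184 (mod 347)
184^2 = (184^1)^2 ≡ 184^2 = 33856 ≡ 197 (mod 347)
184^4 = (184^2)^2 ≡ 197^2 = 38809 ≡ 292 (mod 347)
184^8 = (184^4)^2 ≡ 292^2 = 85264 ≡ 249 (mod 347)
184^16 = (184^8)^2 ≡ 249^2 = 62001 ≡ 235 (mod 347)
184^22 = 184^16 · 184^4 · 184^2 ≡ 235 · 292 · 197 ≡ 61 (mod 347).

61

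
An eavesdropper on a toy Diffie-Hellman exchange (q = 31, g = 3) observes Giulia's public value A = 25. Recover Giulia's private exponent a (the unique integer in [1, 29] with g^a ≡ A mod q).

10

Try successive powers of 3 modulo 31:
3^1 ≡ 3
3^2 ≡ 9
3^3 ≡ 27
3^4 ≡ 19
3^5 ≡ 26
3^6 ≡ 16
3^7 ≡ 17
3^8 ≡ 20
3^9 ≡ 29
3^10 ≡ 25
Found: a = 10.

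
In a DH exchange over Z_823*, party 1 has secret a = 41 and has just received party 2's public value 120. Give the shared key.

Shared key K = 120^41 mod 823.
120^1 ≡ 120 (mod 823)
120^2 = (120^1)^2 ≡ 120^2 = 14400 ≡ 409 (mod 823)
120^4 = (120^2)^2 ≡ 409^2 = 167281 ≡ 212 (mod 823)
120^8 = (120^4)^2 ≡ 212^2 = 44944 ≡ 502 (mod 823)
120^16 = (120^8)^2 ≡ 502^2 = 252004 ≡ 166 (mod 823)
120^32 = (120^16)^2 ≡ 166^2 = 27556 ≡ 397 (mod 823)
120^41 = 120^32 · 120^8 · 120^1 ≡ 397 · 502 · 120 ≡ 546 (mod 823).

546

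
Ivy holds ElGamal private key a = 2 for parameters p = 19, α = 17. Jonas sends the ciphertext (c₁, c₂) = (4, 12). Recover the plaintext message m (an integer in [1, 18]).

Shared mask s = c₁^a mod p = 4^2 mod 19.
4^1 ≡ 4 (mod 19)
4^2 = (4^1)^2 ≡ 4^2 = 16 ≡ 16 (mod 19)
So s = 16; s⁻¹ ≡ 6 (mod 19).
m = c₂ · s⁻¹ mod 19 = 12 · 6 mod 19 = 15.

15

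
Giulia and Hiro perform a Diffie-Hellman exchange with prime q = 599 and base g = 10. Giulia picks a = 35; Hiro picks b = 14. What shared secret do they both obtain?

47

Giulia sends A = g^a mod q = 10^35 mod 599.
10^1 ≡ 10 (mod 599)
10^2 = (10^1)^2 ≡ 10^2 = 100 ≡ 100 (mod 599)
10^4 = (10^2)^2 ≡ 100^2 = 10000 ≡ 416 (mod 599)
10^8 = (10^4)^2 ≡ 416^2 = 173056 ≡ 544 (mod 599)
10^16 = (10^8)^2 ≡ 544^2 = 295936 ≡ 30 (mod 599)
10^32 = (10^16)^2 ≡ 30^2 = 900 ≡ 301 (mod 599)
10^35 = 10^32 · 10^2 · 10^1 ≡ 301 · 100 · 10 ≡ 302 (mod 599).
So A = 302. Hiro then computes K = A^b mod q = 302^14 mod 599.
302^1 ≡ 302 (mod 599)
302^2 = (302^1)^2 ≡ 302^2 = 91204 ≡ 156 (mod 599)
302^4 = (302^2)^2 ≡ 156^2 = 24336 ≡ 376 (mod 599)
302^8 = (302^4)^2 ≡ 376^2 = 141376 ≡ 12 (mod 599)
302^14 = 302^8 · 302^4 · 302^2 ≡ 12 · 376 · 156 ≡ 47 (mod 599).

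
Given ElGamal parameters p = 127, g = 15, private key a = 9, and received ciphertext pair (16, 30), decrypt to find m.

15

Shared mask s = c₁^a mod p = 16^9 mod 127.
16^1 ≡ 16 (mod 127)
16^2 = (16^1)^2 ≡ 16^2 = 256 ≡ 2 (mod 127)
16^4 = (16^2)^2 ≡ 2^2 = 4 ≡ 4 (mod 127)
16^8 = (16^4)^2 ≡ 4^2 = 16 ≡ 16 (mod 127)
16^9 = 16^8 · 16^1 ≡ 16 · 16 ≡ 2 (mod 127).
So s = 2; s⁻¹ ≡ 64 (mod 127).
m = c₂ · s⁻¹ mod 127 = 30 · 64 mod 127 = 15.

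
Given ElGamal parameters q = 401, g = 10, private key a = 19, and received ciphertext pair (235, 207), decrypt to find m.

Shared mask s = c₁^a mod q = 235^19 mod 401.
235^1 ≡ 235 (mod 401)
235^2 = (235^1)^2 ≡ 235^2 = 55225 ≡ 288 (mod 401)
235^4 = (235^2)^2 ≡ 288^2 = 82944 ≡ 338 (mod 401)
235^8 = (235^4)^2 ≡ 338^2 = 114244 ≡ 360 (mod 401)
235^16 = (235^8)^2 ≡ 360^2 = 129600 ≡ 77 (mod 401)
235^19 = 235^16 · 235^2 · 235^1 ≡ 77 · 288 · 235 ≡ 365 (mod 401).
So s = 365; s⁻¹ ≡ 323 (mod 401).
m = c₂ · s⁻¹ mod 401 = 207 · 323 mod 401 = 295.

295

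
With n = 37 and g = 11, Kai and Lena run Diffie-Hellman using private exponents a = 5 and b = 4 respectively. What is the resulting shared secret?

10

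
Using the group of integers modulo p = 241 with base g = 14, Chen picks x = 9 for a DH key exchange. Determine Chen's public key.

Public value = 14^9 mod 241.
14^1 ≡ 14 (mod 241)
14^2 = (14^1)^2 ≡ 14^2 = 196 ≡ 196 (mod 241)
14^4 = (14^2)^2 ≡ 196^2 = 38416 ≡ 97 (mod 241)
14^8 = (14^4)^2 ≡ 97^2 = 9409 ≡ 10 (mod 241)
14^9 = 14^8 · 14^1 ≡ 10 · 14 ≡ 140 (mod 241).

140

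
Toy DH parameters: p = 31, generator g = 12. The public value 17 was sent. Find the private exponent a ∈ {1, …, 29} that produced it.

Try successive powers of 12 modulo 31:
12^1 ≡ 12
12^2 ≡ 20
12^3 ≡ 23
12^4 ≡ 28
12^5 ≡ 26
12^6 ≡ 2
12^7 ≡ 24
12^8 ≡ 9
12^9 ≡ 15
12^10 ≡ 25
12^11 ≡ 21
12^12 ≡ 4
12^13 ≡ 17
Found: a = 13.

13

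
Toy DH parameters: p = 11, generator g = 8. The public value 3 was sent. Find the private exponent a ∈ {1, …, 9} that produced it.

Try successive powers of 8 modulo 11:
8^1 ≡ 8
8^2 ≡ 9
8^3 ≡ 6
8^4 ≡ 4
8^5 ≡ 10
8^6 ≡ 3
Found: a = 6.

6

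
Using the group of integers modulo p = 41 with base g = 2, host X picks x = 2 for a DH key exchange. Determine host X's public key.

Public value = 2^2 mod 41.
2^1 ≡ 2 (mod 41)
2^2 = (2^1)^2 ≡ 2^2 = 4 ≡ 4 (mod 41)

4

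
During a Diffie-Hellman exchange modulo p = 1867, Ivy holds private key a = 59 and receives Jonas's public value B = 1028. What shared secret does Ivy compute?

358

Shared key K = 1028^59 mod 1867.
1028^1 ≡ 1028 (mod 1867)
1028^2 = (1028^1)^2 ≡ 1028^2 = 1056784 ≡ 62 (mod 1867)
1028^4 = (1028^2)^2 ≡ 62^2 = 3844 ≡ 110 (mod 1867)
1028^8 = (1028^4)^2 ≡ 110^2 = 12100 ≡ 898 (mod 1867)
1028^16 = (1028^8)^2 ≡ 898^2 = 806404 ≡ 1727 (mod 1867)
1028^32 = (1028^16)^2 ≡ 1727^2 = 2982529 ≡ 930 (mod 1867)
1028^59 = 1028^32 · 1028^16 · 1028^8 · 1028^2 · 1028^1 ≡ 930 · 1727 · 898 · 62 · 1028 ≡ 358 (mod 1867).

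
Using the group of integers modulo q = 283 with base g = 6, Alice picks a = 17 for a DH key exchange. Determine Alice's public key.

160

Public value = 6^17 (mod 283).
6^1 ≡ 6 (mod 283)
6^2 = (6^1)^2 ≡ 6^2 = 36 ≡ 36 (mod 283)
6^4 = (6^2)^2 ≡ 36^2 = 1296 ≡ 164 (mod 283)
6^8 = (6^4)^2 ≡ 164^2 = 26896 ≡ 11 (mod 283)
6^16 = (6^8)^2 ≡ 11^2 = 121 ≡ 121 (mod 283)
6^17 = 6^16 · 6^1 ≡ 121 · 6 ≡ 160 (mod 283).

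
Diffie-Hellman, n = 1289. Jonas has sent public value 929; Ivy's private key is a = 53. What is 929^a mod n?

624

Shared key K = 929^53 mod 1289.
929^1 ≡ 929 (mod 1289)
929^2 = (929^1)^2 ≡ 929^2 = 863041 ≡ 700 (mod 1289)
929^4 = (929^2)^2 ≡ 700^2 = 490000 ≡ 180 (mod 1289)
929^8 = (929^4)^2 ≡ 180^2 = 32400 ≡ 175 (mod 1289)
929^16 = (929^8)^2 ≡ 175^2 = 30625 ≡ 978 (mod 1289)
929^32 = (929^16)^2 ≡ 978^2 = 956484 ≡ 46 (mod 1289)
929^53 = 929^32 · 929^16 · 929^4 · 929^1 ≡ 46 · 978 · 180 · 929 ≡ 624 (mod 1289).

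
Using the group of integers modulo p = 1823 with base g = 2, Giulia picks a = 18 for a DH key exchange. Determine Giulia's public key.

1455

Public value = 2^18 (mod 1823).
2^1 ≡ 2 (mod 1823)
2^2 = (2^1)^2 ≡ 2^2 = 4 ≡ 4 (mod 1823)
2^4 = (2^2)^2 ≡ 4^2 = 16 ≡ 16 (mod 1823)
2^8 = (2^4)^2 ≡ 16^2 = 256 ≡ 256 (mod 1823)
2^16 = (2^8)^2 ≡ 256^2 = 65536 ≡ 1731 (mod 1823)
2^18 = 2^16 · 2^2 ≡ 1731 · 4 ≡ 1455 (mod 1823).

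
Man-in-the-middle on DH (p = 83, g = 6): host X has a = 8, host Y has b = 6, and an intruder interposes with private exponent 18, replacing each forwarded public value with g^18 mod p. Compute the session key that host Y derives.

Host Y receives an intruder's public value M = 6^18 mod 83 instead of the honest one.
6^1 ≡ 6 (mod 83)
6^2 = (6^1)^2 ≡ 6^2 = 36 ≡ 36 (mod 83)
6^4 = (6^2)^2 ≡ 36^2 = 1296 ≡ 51 (mod 83)
6^8 = (6^4)^2 ≡ 51^2 = 2601 ≡ 28 (mod 83)
6^16 = (6^8)^2 ≡ 28^2 = 784 ≡ 37 (mod 83)
6^18 = 6^16 · 6^2 ≡ 37 · 36 ≡ 4 (mod 83).
So M = 4. Host Y computes K = M^6 mod 83.
4^1 ≡ 4 (mod 83)
4^2 = (4^1)^2 ≡ 4^2 = 16 ≡ 16 (mod 83)
4^4 = (4^2)^2 ≡ 16^2 = 256 ≡ 7 (mod 83)
4^6 = 4^4 · 4^2 ≡ 7 · 16 ≡ 29 (mod 83).

29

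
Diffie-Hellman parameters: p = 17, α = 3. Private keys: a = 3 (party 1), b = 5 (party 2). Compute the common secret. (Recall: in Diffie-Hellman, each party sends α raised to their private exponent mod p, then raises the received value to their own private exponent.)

Party 1 sends A = α^a mod p = 3^3 mod 17.
3^1 ≡ 3 (mod 17)
3^2 = (3^1)^2 ≡ 3^2 = 9 ≡ 9 (mod 17)
3^3 = 3^2 · 3^1 ≡ 9 · 3 ≡ 10 (mod 17).
So A = 10. Party 2 then computes K = A^b mod p = 10^5 mod 17.
10^1 ≡ 10 (mod 17)
10^2 = (10^1)^2 ≡ 10^2 = 100 ≡ 15 (mod 17)
10^4 = (10^2)^2 ≡ 15^2 = 225 ≡ 4 (mod 17)
10^5 = 10^4 · 10^1 ≡ 4 · 10 ≡ 6 (mod 17).

6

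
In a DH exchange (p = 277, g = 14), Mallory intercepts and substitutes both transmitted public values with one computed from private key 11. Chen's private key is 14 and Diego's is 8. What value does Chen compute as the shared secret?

Chen receives Mallory's public value M = 14^11 mod 277 instead of the honest one.
14^1 ≡ 14 (mod 277)
14^2 = (14^1)^2 ≡ 14^2 = 196 ≡ 196 (mod 277)
14^4 = (14^2)^2 ≡ 196^2 = 38416 ≡ 190 (mod 277)
14^8 = (14^4)^2 ≡ 190^2 = 36100 ≡ 90 (mod 277)
14^11 = 14^8 · 14^2 · 14^1 ≡ 90 · 196 · 14 ≡ 153 (mod 277).
So M = 153. Chen computes K = M^14 mod 277.
153^1 ≡ 153 (mod 277)
153^2 = (153^1)^2 ≡ 153^2 = 23409 ≡ 141 (mod 277)
153^4 = (153^2)^2 ≡ 141^2 = 19881 ≡ 214 (mod 277)
153^8 = (153^4)^2 ≡ 214^2 = 45796 ≡ 91 (mod 277)
153^14 = 153^8 · 153^4 · 153^2 ≡ 91 · 214 · 141 ≡ 210 (mod 277).

210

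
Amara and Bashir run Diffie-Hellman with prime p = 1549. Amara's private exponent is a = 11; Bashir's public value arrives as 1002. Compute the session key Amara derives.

425

Shared key K = 1002^11 mod 1549.
1002^1 ≡ 1002 (mod 1549)
1002^2 = (1002^1)^2 ≡ 1002^2 = 1004004 ≡ 252 (mod 1549)
1002^4 = (1002^2)^2 ≡ 252^2 = 63504 ≡ 1544 (mod 1549)
1002^8 = (1002^4)^2 ≡ 1544^2 = 2383936 ≡ 25 (mod 1549)
1002^11 = 1002^8 · 1002^2 · 1002^1 ≡ 25 · 252 · 1002 ≡ 425 (mod 1549).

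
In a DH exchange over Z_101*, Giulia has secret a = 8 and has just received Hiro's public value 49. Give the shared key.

71

Shared key K = 49^8 mod 101.
49^1 ≡ 49 (mod 101)
49^2 = (49^1)^2 ≡ 49^2 = 2401 ≡ 78 (mod 101)
49^4 = (49^2)^2 ≡ 78^2 = 6084 ≡ 24 (mod 101)
49^8 = (49^4)^2 ≡ 24^2 = 576 ≡ 71 (mod 101)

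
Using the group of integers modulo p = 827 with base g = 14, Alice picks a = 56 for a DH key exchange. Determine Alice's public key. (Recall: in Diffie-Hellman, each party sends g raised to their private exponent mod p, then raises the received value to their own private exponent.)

Public value = 14^56 mod 827.
14^1 ≡ 14 (mod 827)
14^2 = (14^1)^2 ≡ 14^2 = 196 ≡ 196 (mod 827)
14^4 = (14^2)^2 ≡ 196^2 = 38416 ≡ 374 (mod 827)
14^8 = (14^4)^2 ≡ 374^2 = 139876 ≡ 113 (mod 827)
14^16 = (14^8)^2 ≡ 113^2 = 12769 ≡ 364 (mod 827)
14^32 = (14^16)^2 ≡ 364^2 = 132496 ≡ 176 (mod 827)
14^56 = 14^32 · 14^16 · 14^8 ≡ 176 · 364 · 113 ≡ 501 (mod 827).

501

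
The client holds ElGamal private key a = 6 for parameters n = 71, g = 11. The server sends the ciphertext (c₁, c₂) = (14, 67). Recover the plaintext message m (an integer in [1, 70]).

Shared mask s = c₁^a mod n = 14^6 mod 71.
14^1 ≡ 14 (mod 71)
14^2 = (14^1)^2 ≡ 14^2 = 196 ≡ 54 (mod 71)
14^4 = (14^2)^2 ≡ 54^2 = 2916 ≡ 5 (mod 71)
14^6 = 14^4 · 14^2 ≡ 5 · 54 ≡ 57 (mod 71).
So s = 57; s⁻¹ ≡ 5 (mod 71).
m = c₂ · s⁻¹ mod 71 = 67 · 5 mod 71 = 51.

51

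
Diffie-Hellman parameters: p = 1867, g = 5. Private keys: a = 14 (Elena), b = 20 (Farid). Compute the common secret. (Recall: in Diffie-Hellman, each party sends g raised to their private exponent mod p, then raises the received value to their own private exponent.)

1537

Farid sends B = g^b mod p = 5^20 mod 1867.
5^1 ≡ 5 (mod 1867)
5^2 = (5^1)^2 ≡ 5^2 = 25 ≡ 25 (mod 1867)
5^4 = (5^2)^2 ≡ 25^2 = 625 ≡ 625 (mod 1867)
5^8 = (5^4)^2 ≡ 625^2 = 390625 ≡ 422 (mod 1867)
5^16 = (5^8)^2 ≡ 422^2 = 178084 ≡ 719 (mod 1867)
5^20 = 5^16 · 5^4 ≡ 719 · 625 ≡ 1295 (mod 1867).
So B = 1295. Elena then computes K = B^a mod p = 1295^14 mod 1867.
1295^1 ≡ 1295 (mod 1867)
1295^2 = (1295^1)^2 ≡ 1295^2 = 1677025 ≡ 459 (mod 1867)
1295^4 = (1295^2)^2 ≡ 459^2 = 210681 ≡ 1577 (mod 1867)
1295^8 = (1295^4)^2 ≡ 1577^2 = 2486929 ≡ 85 (mod 1867)
1295^14 = 1295^8 · 1295^4 · 1295^2 ≡ 85 · 1577 · 459 ≡ 1537 (mod 1867).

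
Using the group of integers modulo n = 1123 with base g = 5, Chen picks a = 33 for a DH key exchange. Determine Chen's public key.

967

Public value = 5^33 mod 1123.
5^1 ≡ 5 (mod 1123)
5^2 = (5^1)^2 ≡ 5^2 = 25 ≡ 25 (mod 1123)
5^4 = (5^2)^2 ≡ 25^2 = 625 ≡ 625 (mod 1123)
5^8 = (5^4)^2 ≡ 625^2 = 390625 ≡ 944 (mod 1123)
5^16 = (5^8)^2 ≡ 944^2 = 891136 ≡ 597 (mod 1123)
5^32 = (5^16)^2 ≡ 597^2 = 356409 ≡ 418 (mod 1123)
5^33 = 5^32 · 5^1 ≡ 418 · 5 ≡ 967 (mod 1123).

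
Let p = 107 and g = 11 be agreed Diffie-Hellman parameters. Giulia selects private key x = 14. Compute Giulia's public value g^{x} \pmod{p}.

Public value = 11^{14} \pmod{107}.
11^1 ≡ 11 (mod 107)
11^2 = (11^1)^2 ≡ 11^2 = 121 ≡ 14 (mod 107)
11^4 = (11^2)^2 ≡ 14^2 = 196 ≡ 89 (mod 107)
11^8 = (11^4)^2 ≡ 89^2 = 7921 ≡ 3 (mod 107)
11^14 = 11^8 · 11^4 · 11^2 ≡ 3 · 89 · 14 ≡ 100 (mod 107).

100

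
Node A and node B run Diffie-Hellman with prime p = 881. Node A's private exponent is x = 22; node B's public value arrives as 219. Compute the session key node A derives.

494

Shared key K = 219^22 mod 881.
219^1 ≡ 219 (mod 881)
219^2 = (219^1)^2 ≡ 219^2 = 47961 ≡ 387 (mod 881)
219^4 = (219^2)^2 ≡ 387^2 = 149769 ≡ 880 (mod 881)
219^8 = (219^4)^2 ≡ 880^2 = 774400 ≡ 1 (mod 881)
219^16 = (219^8)^2 ≡ 1^2 = 1 ≡ 1 (mod 881)
219^22 = 219^16 · 219^4 · 219^2 ≡ 1 · 880 · 387 ≡ 494 (mod 881).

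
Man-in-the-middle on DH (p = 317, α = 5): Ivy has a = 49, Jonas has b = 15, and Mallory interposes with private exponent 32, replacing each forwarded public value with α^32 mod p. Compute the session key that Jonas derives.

225

Jonas receives Mallory's public value M = 5^32 mod 317 instead of the honest one.
5^1 ≡ 5 (mod 317)
5^2 = (5^1)^2 ≡ 5^2 = 25 ≡ 25 (mod 317)
5^4 = (5^2)^2 ≡ 25^2 = 625 ≡ 308 (mod 317)
5^8 = (5^4)^2 ≡ 308^2 = 94864 ≡ 81 (mod 317)
5^16 = (5^8)^2 ≡ 81^2 = 6561 ≡ 221 (mod 317)
5^32 = (5^16)^2 ≡ 221^2 = 48841 ≡ 23 (mod 317)
So M = 23. Jonas computes K = M^15 mod 317.
23^1 ≡ 23 (mod 317)
23^2 = (23^1)^2 ≡ 23^2 = 529 ≡ 212 (mod 317)
23^4 = (23^2)^2 ≡ 212^2 = 44944 ≡ 247 (mod 317)
23^8 = (23^4)^2 ≡ 247^2 = 61009 ≡ 145 (mod 317)
23^15 = 23^8 · 23^4 · 23^2 · 23^1 ≡ 145 · 247 · 212 · 23 ≡ 225 (mod 317).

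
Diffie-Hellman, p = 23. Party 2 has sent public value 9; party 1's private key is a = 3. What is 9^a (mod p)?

Shared key K = 9^3 mod 23.
9^1 ≡ 9 (mod 23)
9^2 = (9^1)^2 ≡ 9^2 = 81 ≡ 12 (mod 23)
9^3 = 9^2 · 9^1 ≡ 12 · 9 ≡ 16 (mod 23).

16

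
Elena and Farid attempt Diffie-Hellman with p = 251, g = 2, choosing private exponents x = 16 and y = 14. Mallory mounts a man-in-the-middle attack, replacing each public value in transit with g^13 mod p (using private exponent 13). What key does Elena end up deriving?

5

Elena receives Mallory's public value M = 2^13 mod 251 instead of the honest one.
2^1 ≡ 2 (mod 251)
2^2 = (2^1)^2 ≡ 2^2 = 4 ≡ 4 (mod 251)
2^4 = (2^2)^2 ≡ 4^2 = 16 ≡ 16 (mod 251)
2^8 = (2^4)^2 ≡ 16^2 = 256 ≡ 5 (mod 251)
2^13 = 2^8 · 2^4 · 2^1 ≡ 5 · 16 · 2 ≡ 160 (mod 251).
So M = 160. Elena computes K = M^16 mod 251.
160^1 ≡ 160 (mod 251)
160^2 = (160^1)^2 ≡ 160^2 = 25600 ≡ 249 (mod 251)
160^4 = (160^2)^2 ≡ 249^2 = 62001 ≡ 4 (mod 251)
160^8 = (160^4)^2 ≡ 4^2 = 16 ≡ 16 (mod 251)
160^16 = (160^8)^2 ≡ 16^2 = 256 ≡ 5 (mod 251)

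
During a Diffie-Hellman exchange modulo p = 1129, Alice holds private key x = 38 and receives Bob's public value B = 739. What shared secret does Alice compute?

846

Shared key K = 739^38 mod 1129.
739^1 ≡ 739 (mod 1129)
739^2 = (739^1)^2 ≡ 739^2 = 546121 ≡ 814 (mod 1129)
739^4 = (739^2)^2 ≡ 814^2 = 662596 ≡ 1002 (mod 1129)
739^8 = (739^4)^2 ≡ 1002^2 = 1004004 ≡ 323 (mod 1129)
739^16 = (739^8)^2 ≡ 323^2 = 104329 ≡ 461 (mod 1129)
739^32 = (739^16)^2 ≡ 461^2 = 212521 ≡ 269 (mod 1129)
739^38 = 739^32 · 739^4 · 739^2 ≡ 269 · 1002 · 814 ≡ 846 (mod 1129).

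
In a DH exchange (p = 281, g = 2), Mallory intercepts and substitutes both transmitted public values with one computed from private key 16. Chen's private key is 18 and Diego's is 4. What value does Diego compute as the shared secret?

101

Diego receives Mallory's public value M = 2^16 mod 281 instead of the honest one.
2^1 ≡ 2 (mod 281)
2^2 = (2^1)^2 ≡ 2^2 = 4 ≡ 4 (mod 281)
2^4 = (2^2)^2 ≡ 4^2 = 16 ≡ 16 (mod 281)
2^8 = (2^4)^2 ≡ 16^2 = 256 ≡ 256 (mod 281)
2^16 = (2^8)^2 ≡ 256^2 = 65536 ≡ 63 (mod 281)
So M = 63. Diego computes K = M^4 mod 281.
63^1 ≡ 63 (mod 281)
63^2 = (63^1)^2 ≡ 63^2 = 3969 ≡ 35 (mod 281)
63^4 = (63^2)^2 ≡ 35^2 = 1225 ≡ 101 (mod 281)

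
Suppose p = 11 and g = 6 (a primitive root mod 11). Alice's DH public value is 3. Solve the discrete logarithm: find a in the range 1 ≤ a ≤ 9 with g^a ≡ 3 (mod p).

2

Try successive powers of 6 modulo 11:
6^1 ≡ 6
6^2 ≡ 3
Found: a = 2.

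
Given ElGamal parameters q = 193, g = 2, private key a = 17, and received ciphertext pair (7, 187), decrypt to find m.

121

Shared mask s = c₁^a mod q = 7^17 mod 193.
7^1 ≡ 7 (mod 193)
7^2 = (7^1)^2 ≡ 7^2 = 49 ≡ 49 (mod 193)
7^4 = (7^2)^2 ≡ 49^2 = 2401 ≡ 85 (mod 193)
7^8 = (7^4)^2 ≡ 85^2 = 7225 ≡ 84 (mod 193)
7^16 = (7^8)^2 ≡ 84^2 = 7056 ≡ 108 (mod 193)
7^17 = 7^16 · 7^1 ≡ 108 · 7 ≡ 177 (mod 193).
So s = 177; s⁻¹ ≡ 12 (mod 193).
m = c₂ · s⁻¹ mod 193 = 187 · 12 mod 193 = 121.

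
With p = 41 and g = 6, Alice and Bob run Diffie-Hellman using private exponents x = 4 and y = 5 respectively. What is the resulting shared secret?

Bob sends B = g^y mod p = 6^5 mod 41.
6^1 ≡ 6 (mod 41)
6^2 = (6^1)^2 ≡ 6^2 = 36 ≡ 36 (mod 41)
6^4 = (6^2)^2 ≡ 36^2 = 1296 ≡ 25 (mod 41)
6^5 = 6^4 · 6^1 ≡ 25 · 6 ≡ 27 (mod 41).
So B = 27. Alice then computes K = B^x mod p = 27^4 mod 41.
27^1 ≡ 27 (mod 41)
27^2 = (27^1)^2 ≡ 27^2 = 729 ≡ 32 (mod 41)
27^4 = (27^2)^2 ≡ 32^2 = 1024 ≡ 40 (mod 41)

40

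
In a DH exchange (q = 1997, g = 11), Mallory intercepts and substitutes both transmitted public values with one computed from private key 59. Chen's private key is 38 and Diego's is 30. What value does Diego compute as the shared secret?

Diego receives Mallory's public value M = 11^59 mod 1997 instead of the honest one.
11^1 ≡ 11 (mod 1997)
11^2 = (11^1)^2 ≡ 11^2 = 121 ≡ 121 (mod 1997)
11^4 = (11^2)^2 ≡ 121^2 = 14641 ≡ 662 (mod 1997)
11^8 = (11^4)^2 ≡ 662^2 = 438244 ≡ 901 (mod 1997)
11^16 = (11^8)^2 ≡ 901^2 = 811801 ≡ 1019 (mod 1997)
11^32 = (11^16)^2 ≡ 1019^2 = 1038361 ≡ 1918 (mod 1997)
11^59 = 11^32 · 11^16 · 11^8 · 11^2 · 11^1 ≡ 1918 · 1019 · 901 · 121 · 11 ≡ 786 (mod 1997).
So M = 786. Diego computes K = M^30 mod 1997.
786^1 ≡ 786 (mod 1997)
786^2 = (786^1)^2 ≡ 786^2 = 617796 ≡ 723 (mod 1997)
786^4 = (786^2)^2 ≡ 723^2 = 522729 ≡ 1512 (mod 1997)
786^8 = (786^4)^2 ≡ 1512^2 = 2286144 ≡ 1576 (mod 1997)
786^16 = (786^8)^2 ≡ 1576^2 = 2483776 ≡ 1505 (mod 1997)
786^30 = 786^16 · 786^8 · 786^4 · 786^2 ≡ 1505 · 1576 · 1512 · 723 ≡ 1064 (mod 1997).

1064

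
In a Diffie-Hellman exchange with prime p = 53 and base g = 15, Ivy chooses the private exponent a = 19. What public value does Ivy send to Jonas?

24

Public value = 15^19 mod 53.
15^1 ≡ 15 (mod 53)
15^2 = (15^1)^2 ≡ 15^2 = 225 ≡ 13 (mod 53)
15^4 = (15^2)^2 ≡ 13^2 = 169 ≡ 10 (mod 53)
15^8 = (15^4)^2 ≡ 10^2 = 100 ≡ 47 (mod 53)
15^16 = (15^8)^2 ≡ 47^2 = 2209 ≡ 36 (mod 53)
15^19 = 15^16 · 15^2 · 15^1 ≡ 36 · 13 · 15 ≡ 24 (mod 53).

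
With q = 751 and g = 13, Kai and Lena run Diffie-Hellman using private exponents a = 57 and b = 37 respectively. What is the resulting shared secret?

445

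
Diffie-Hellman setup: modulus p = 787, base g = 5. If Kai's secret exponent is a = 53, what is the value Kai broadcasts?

495

Public value = 5^53 mod 787.
5^1 ≡ 5 (mod 787)
5^2 = (5^1)^2 ≡ 5^2 = 25 ≡ 25 (mod 787)
5^4 = (5^2)^2 ≡ 25^2 = 625 ≡ 625 (mod 787)
5^8 = (5^4)^2 ≡ 625^2 = 390625 ≡ 273 (mod 787)
5^16 = (5^8)^2 ≡ 273^2 = 74529 ≡ 551 (mod 787)
5^32 = (5^16)^2 ≡ 551^2 = 303601 ≡ 606 (mod 787)
5^53 = 5^32 · 5^16 · 5^4 · 5^1 ≡ 606 · 551 · 625 · 5 ≡ 495 (mod 787).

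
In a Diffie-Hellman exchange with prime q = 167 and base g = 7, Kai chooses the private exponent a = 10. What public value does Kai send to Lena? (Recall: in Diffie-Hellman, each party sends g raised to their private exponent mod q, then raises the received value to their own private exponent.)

Public value = 7^{10} \pmod{167}.
7^1 ≡ 7 (mod 167)
7^2 = (7^1)^2 ≡ 7^2 = 49 ≡ 49 (mod 167)
7^4 = (7^2)^2 ≡ 49^2 = 2401 ≡ 63 (mod 167)
7^8 = (7^4)^2 ≡ 63^2 = 3969 ≡ 128 (mod 167)
7^10 = 7^8 · 7^2 ≡ 128 · 49 ≡ 93 (mod 167).

93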